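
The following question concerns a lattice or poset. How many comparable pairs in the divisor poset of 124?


A comparable pair {a,b} has a < b or b < a in the order.
Count unordered pairs where one element is strictly below the other.
Examples: {1,2}, {1,4}, {1,31}, {1,62}, ...
Total comparable pairs: 12


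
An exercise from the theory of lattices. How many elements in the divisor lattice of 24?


Divisors of 24: [1, 2, 3, 4, 6, 8, 12, 24]
Count: 8


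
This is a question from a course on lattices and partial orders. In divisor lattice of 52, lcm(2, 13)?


Join=lcm.
gcd(2,13)=1
lcm=26


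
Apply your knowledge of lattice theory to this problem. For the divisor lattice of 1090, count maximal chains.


A maximal chain goes from the minimum element to a maximal element via cover relations.
Counting all min-to-max paths in the cover graph.
Total maximal chains: 6


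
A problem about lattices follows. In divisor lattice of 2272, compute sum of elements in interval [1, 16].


Interval [1,16] in divisors of 2272: [1, 2, 4, 8, 16]
Sum = 31


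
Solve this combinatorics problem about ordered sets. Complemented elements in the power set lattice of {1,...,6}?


An element a is complemented if some b has a meet b = bottom, a join b = top.
every subset A has complement S\A, so all elements are complemented.
Complemented elements: {}, {1}, {2}, {3}, {4}, {5}, ... (58 more)
Count: 64


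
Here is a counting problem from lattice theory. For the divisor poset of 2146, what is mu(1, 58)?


In a divisor lattice, mu(a,b) = mu(b/a) where mu is the classical Mobius function.
b/a = 58/1 = 58
Prime factorization of 58: primes [2, 29]
58 is squarefree with 2 prime factor(s), so mu(58) = (-1)^2 = 1


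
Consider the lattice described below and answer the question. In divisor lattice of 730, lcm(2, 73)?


Join=lcm.
gcd(2,73)=1
lcm=146


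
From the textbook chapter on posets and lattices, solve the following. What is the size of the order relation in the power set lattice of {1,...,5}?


The order relation is {(a,b) : a <= b}, reflexive so it includes (a,a).
Examples: ({},{}), ({},{1,2}), ({},{1,2,3}), ({},{1,2,3,4}), ({},{1,2,3,4,5}), ...
Total ordered pairs: 243


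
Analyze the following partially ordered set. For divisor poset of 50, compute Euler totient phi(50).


phi(n) = n * prod_{p|n} (1 - 1/p).
Prime divisors of 50: [2, 5]
phi(50) = 50 * (1 - 1/2) * (1 - 1/5)
phi(50) = 20


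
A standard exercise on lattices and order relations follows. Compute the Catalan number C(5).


C(n) = C(2n, n) / (n+1).
C(10, 5) = 252
C(5) = 252 / 6 = 42


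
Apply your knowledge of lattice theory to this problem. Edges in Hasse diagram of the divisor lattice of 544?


A cover relation a -< b holds when a < b with no c strictly between.
Cover relations:
  1 -< 2
  1 -< 17
  2 -< 4
  2 -< 34
  4 -< 8
  4 -< 68
  8 -< 16
  8 -< 136
  ...8 more
Total: 16


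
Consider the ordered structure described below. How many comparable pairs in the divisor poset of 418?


A comparable pair {a,b} has a < b or b < a in the order.
Count unordered pairs where one element is strictly below the other.
Examples: {1,2}, {1,11}, {1,19}, {1,22}, ...
Total comparable pairs: 19


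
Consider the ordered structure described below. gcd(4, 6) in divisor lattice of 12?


Meet=gcd.
gcd(4,6)=2


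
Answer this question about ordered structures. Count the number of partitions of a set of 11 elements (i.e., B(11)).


B(n) = number of set partitions of an n-element set.
B(n) satisfies the recurrence: B(n+1) = sum_k C(n,k)*B(k).
B(11) = 678570


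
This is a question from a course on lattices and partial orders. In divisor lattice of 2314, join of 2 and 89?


In a divisor lattice, join = lcm (least common multiple).
gcd(2,89) = 1
lcm(2,89) = 2*89/gcd = 178/1 = 178


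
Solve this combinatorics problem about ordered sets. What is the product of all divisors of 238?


Divisors of 238: [1, 2, 7, 14, 17, 34, 119, 238]
Product = n^(d(n)/2) = 238^(8/2)
Product = 3208542736


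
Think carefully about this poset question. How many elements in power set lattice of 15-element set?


Power set = 2^n.
2^15 = 32768


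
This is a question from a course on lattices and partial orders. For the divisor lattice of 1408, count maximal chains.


A maximal chain goes from the minimum element to a maximal element via cover relations.
Counting all min-to-max paths in the cover graph.
Total maximal chains: 8


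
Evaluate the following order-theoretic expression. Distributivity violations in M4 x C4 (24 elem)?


Distributive law: a ^ (b v c) = (a ^ b) v (a ^ c).
Check all 24^3 = 13824 ordered triples (a,b,c).
  e.g. a=(a1,0), b=(a2,0), c=(a3,0): lhs=(a1,0) != rhs=(0,0)
  e.g. a=(a1,0), b=(a2,0), c=(a3,1): lhs=(a1,0) != rhs=(0,0)
Total violating triples: 1536


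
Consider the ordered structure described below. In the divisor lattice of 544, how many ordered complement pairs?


Complement pair (a,b): a meet b = bottom, a join b = top.
Here: gcd(a,b)=1 and lcm(a,b)=544, i.e. a*b=544 with a,b coprime.
Pairs found: (1,544), (17,32), (32,17), (544,1)
Total ordered pairs: 4


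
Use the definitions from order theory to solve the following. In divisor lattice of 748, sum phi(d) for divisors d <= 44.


Divisors of 748 up to 44: [1, 2, 4, 11, 17, 22, 34, 44]
phi values: [1, 1, 2, 10, 16, 10, 16, 20]
Sum = 76


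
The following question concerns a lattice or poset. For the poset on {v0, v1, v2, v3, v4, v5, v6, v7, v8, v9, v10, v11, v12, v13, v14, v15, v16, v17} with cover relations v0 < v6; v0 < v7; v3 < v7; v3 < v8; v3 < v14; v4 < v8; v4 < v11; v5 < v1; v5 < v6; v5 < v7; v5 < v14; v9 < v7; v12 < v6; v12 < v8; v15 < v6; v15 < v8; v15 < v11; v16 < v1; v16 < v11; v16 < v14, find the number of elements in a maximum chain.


A chain is a totally ordered subset; we count the number of elements in a maximum chain.
Compute, for each element x, the size of the longest chain ending at x:
  v0: 1
  v2: 1
  v3: 1
  v4: 1
  v5: 1
  v9: 1
  ...
A maximum chain: v5 < v1
Number of elements in the longest chain: 2


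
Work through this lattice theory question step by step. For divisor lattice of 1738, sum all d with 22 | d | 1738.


Interval [22,1738] in divisors of 1738: [22, 1738]
Sum = 1760


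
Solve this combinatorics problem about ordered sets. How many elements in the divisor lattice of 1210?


Divisors of 1210: [1, 2, 5, 10, 11, 22, 55, 110, 121, 242, 605, 1210]
Count: 12


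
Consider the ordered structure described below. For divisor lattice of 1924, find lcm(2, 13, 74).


In a divisor lattice, join = lcm (least common multiple).
Compute lcm iteratively: start with first element, then lcm(current, next).
Elements: [2, 13, 74]
lcm(2,13) = 26
lcm(26,74) = 962
Final lcm = 962


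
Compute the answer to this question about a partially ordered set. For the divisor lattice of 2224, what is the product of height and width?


Height = length of longest chain minus 1; width = size of largest antichain.
A maximum chain: 1 | 139 | 278 | 556 | 1112 | 2224  (height 5).
A maximum antichain: {2, 139}  (width 2).
Product = 5 * 2 = 10


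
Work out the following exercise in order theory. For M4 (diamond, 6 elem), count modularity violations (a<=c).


Modular law: if a <= c then a v (b ^ c) = (a v b) ^ c.
Check all triples (a,b,c) with a <= c among 6 elements.
This lattice is modular (diamonds M_m and their chain-products are modular).
Total violating triples: 0


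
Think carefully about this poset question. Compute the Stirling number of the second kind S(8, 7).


S(n,k) = k*S(n-1,k) + S(n-1,k-1).
S(7,7) = 1, S(7,6) = 21
S(8,7) = 7*1 + 21 = 7 + 21
S(8,7) = 28


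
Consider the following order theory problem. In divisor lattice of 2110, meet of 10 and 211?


In a divisor lattice, meet = gcd (greatest common divisor).
By Euclidean algorithm or factoring: gcd(10,211) = 1


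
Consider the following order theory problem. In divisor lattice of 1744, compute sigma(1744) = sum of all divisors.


sigma(n) = sum of divisors.
Divisors of 1744: [1, 2, 4, 8, 16, 109, 218, 436, 872, 1744]
Sum = 3410


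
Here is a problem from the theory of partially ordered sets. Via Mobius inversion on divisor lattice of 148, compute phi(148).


phi(n) = n * prod_{p|n} (1 - 1/p).
Prime divisors of 148: [2, 37]
phi(148) = 148 * (1 - 1/2) * (1 - 1/37)
phi(148) = 72


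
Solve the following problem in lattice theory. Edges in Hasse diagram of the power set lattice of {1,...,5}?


A cover relation a -< b holds when a < b with no c strictly between.
Cover relations:
  {} -< {1}
  {} -< {2}
  {} -< {3}
  {} -< {4}
  {} -< {5}
  {1} -< {1,2}
  {1} -< {1,3}
  {1} -< {1,4}
  ...72 more
Total: 80


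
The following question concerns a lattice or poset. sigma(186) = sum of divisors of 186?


sigma(n) = sum of divisors.
Divisors of 186: [1, 2, 3, 6, 31, 62, 93, 186]
Sum = 384


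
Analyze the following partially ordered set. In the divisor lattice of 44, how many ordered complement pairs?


Complement pair (a,b): a meet b = bottom, a join b = top.
Here: gcd(a,b)=1 and lcm(a,b)=44, i.e. a*b=44 with a,b coprime.
Pairs found: (1,44), (4,11), (11,4), (44,1)
Total ordered pairs: 4


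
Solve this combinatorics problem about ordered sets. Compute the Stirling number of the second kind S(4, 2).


S(n,k) = k*S(n-1,k) + S(n-1,k-1).
S(3,2) = 3, S(3,1) = 1
S(4,2) = 2*3 + 1 = 6 + 1
S(4,2) = 7


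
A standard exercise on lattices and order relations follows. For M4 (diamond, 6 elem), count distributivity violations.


Distributive law: a ^ (b v c) = (a ^ b) v (a ^ c).
Check all 6^3 = 216 ordered triples (a,b,c).
  e.g. a=a1, b=a2, c=a3: lhs=a1 != rhs=0
  e.g. a=a1, b=a2, c=a4: lhs=a1 != rhs=0
Total violating triples: 24


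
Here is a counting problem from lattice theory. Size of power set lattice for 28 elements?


Power set = 2^n.
2^28 = 268435456


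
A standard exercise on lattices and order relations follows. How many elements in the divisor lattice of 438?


Divisors of 438: [1, 2, 3, 6, 73, 146, 219, 438]
Count: 8


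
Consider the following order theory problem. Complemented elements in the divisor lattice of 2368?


An element a is complemented if some b has a meet b = bottom, a join b = top.
a is complemented iff gcd(a, n/a)=1, i.e. a is a unitary divisor of 2368.
Complemented elements: 1, 37, 64, 2368
Count: 4


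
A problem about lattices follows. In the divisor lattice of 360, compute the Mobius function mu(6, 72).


In a divisor lattice, mu(a,b) = mu(b/a) where mu is the classical Mobius function.
b/a = 72/6 = 12
Prime factorization of 12: primes [2, 3]
12 is not squarefree, so mu(12) = 0


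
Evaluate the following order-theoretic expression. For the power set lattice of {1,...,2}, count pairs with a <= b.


The order relation is {(a,b) : a <= b}, reflexive so it includes (a,a).
Examples: ({},{}), ({},{1,2}), ({},{1}), ({},{2}), ({1,2},{1,2}), ...
Total ordered pairs: 9


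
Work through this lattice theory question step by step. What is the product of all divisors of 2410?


Divisors of 2410: [1, 2, 5, 10, 241, 482, 1205, 2410]
Product = n^(d(n)/2) = 2410^(8/2)
Product = 33734025610000


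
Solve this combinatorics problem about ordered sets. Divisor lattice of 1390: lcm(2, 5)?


Join=lcm.
gcd(2,5)=1
lcm=10


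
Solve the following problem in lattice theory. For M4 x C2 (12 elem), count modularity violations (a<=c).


Modular law: if a <= c then a v (b ^ c) = (a v b) ^ c.
Check all triples (a,b,c) with a <= c among 12 elements.
This lattice is modular (diamonds M_m and their chain-products are modular).
Total violating triples: 0


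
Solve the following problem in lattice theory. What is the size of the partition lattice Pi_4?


B(n) = number of set partitions of an n-element set.
B(n) satisfies the recurrence: B(n+1) = sum_k C(n,k)*B(k).
B(4) = 15


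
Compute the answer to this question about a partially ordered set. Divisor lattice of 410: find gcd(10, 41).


In a divisor lattice, meet = gcd (greatest common divisor).
By Euclidean algorithm or factoring: gcd(10,41) = 1


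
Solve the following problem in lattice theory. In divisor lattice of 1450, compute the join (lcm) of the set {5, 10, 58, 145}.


In a divisor lattice, join = lcm (least common multiple).
Compute lcm iteratively: start with first element, then lcm(current, next).
Elements: [5, 10, 58, 145]
lcm(5,10) = 10
lcm(10,58) = 290
lcm(290,145) = 290
Final lcm = 290


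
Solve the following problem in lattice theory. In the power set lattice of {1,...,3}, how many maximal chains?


A maximal chain goes from the minimum element to a maximal element via cover relations.
Counting all min-to-max paths in the cover graph.
Total maximal chains: 6


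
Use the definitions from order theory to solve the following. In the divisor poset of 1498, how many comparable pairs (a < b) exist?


A comparable pair {a,b} has a < b or b < a in the order.
Count unordered pairs where one element is strictly below the other.
Examples: {1,2}, {1,7}, {1,14}, {1,107}, ...
Total comparable pairs: 19


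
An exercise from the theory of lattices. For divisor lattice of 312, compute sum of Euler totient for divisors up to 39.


Divisors of 312 up to 39: [1, 2, 3, 4, 6, 8, 12, 13, 24, 26, 39]
phi values: [1, 1, 2, 2, 2, 4, 4, 12, 8, 12, 24]
Sum = 72


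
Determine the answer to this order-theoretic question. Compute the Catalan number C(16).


C(n) = C(2n, n) / (n+1).
C(32, 16) = 601080390
C(16) = 601080390 / 17 = 35357670


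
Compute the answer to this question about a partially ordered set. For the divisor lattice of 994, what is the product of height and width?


Height = length of longest chain minus 1; width = size of largest antichain.
A maximum chain: 1 | 71 | 497 | 994  (height 3).
A maximum antichain: {2, 7, 71}  (width 3).
Product = 3 * 3 = 9


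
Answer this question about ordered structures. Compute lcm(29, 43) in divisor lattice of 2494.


In a divisor lattice, join = lcm (least common multiple).
gcd(29,43) = 1
lcm(29,43) = 29*43/gcd = 1247/1 = 1247


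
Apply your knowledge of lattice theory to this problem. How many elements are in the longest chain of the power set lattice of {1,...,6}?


A chain is a totally ordered subset; we count the number of elements in a maximum chain.
Compute, for each element x, the size of the longest chain ending at x:
  {}: 1
  {1}: 2
  {2}: 2
  {3}: 2
  {4}: 2
  {5}: 2
  ...
A maximum chain: {} < {1} < {1,2} < {1,2,3} < {1,2,3,4} < {1,2,3,4,5} < {1,2,3,4,5,6}
Number of elements in the longest chain: 7


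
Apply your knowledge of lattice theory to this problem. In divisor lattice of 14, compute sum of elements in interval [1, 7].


Interval [1,7] in divisors of 14: [1, 7]
Sum = 8


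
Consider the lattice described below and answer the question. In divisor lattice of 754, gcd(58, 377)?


Meet=gcd.
gcd(58,377)=29


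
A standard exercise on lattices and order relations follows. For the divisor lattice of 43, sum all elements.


sigma(n) = sum of divisors.
Divisors of 43: [1, 43]
Sum = 44


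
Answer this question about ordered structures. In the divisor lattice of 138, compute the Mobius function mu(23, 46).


In a divisor lattice, mu(a,b) = mu(b/a) where mu is the classical Mobius function.
b/a = 46/23 = 2
Prime factorization of 2: primes [2]
2 is squarefree with 1 prime factor(s), so mu(2) = (-1)^1 = -1


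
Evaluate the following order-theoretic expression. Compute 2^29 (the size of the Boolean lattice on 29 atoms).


Power set = 2^n.
2^29 = 536870912


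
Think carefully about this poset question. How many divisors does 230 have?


Divisors of 230: [1, 2, 5, 10, 23, 46, 115, 230]
Count: 8


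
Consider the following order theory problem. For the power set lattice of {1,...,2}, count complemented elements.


An element a is complemented if some b has a meet b = bottom, a join b = top.
every subset A has complement S\A, so all elements are complemented.
Complemented elements: {}, {1}, {2}, {1,2}
Count: 4


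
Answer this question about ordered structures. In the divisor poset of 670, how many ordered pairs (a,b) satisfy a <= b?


The order relation is {(a,b) : a <= b}, reflexive so it includes (a,a).
Examples: (1,1), (1,10), (1,134), (1,2), (1,335), ...
Total ordered pairs: 27


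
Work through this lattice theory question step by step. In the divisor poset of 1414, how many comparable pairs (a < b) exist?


A comparable pair {a,b} has a < b or b < a in the order.
Count unordered pairs where one element is strictly below the other.
Examples: {1,2}, {1,7}, {1,14}, {1,101}, ...
Total comparable pairs: 19


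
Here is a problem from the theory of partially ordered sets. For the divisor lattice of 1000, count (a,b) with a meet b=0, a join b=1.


Complement pair (a,b): a meet b = bottom, a join b = top.
Here: gcd(a,b)=1 and lcm(a,b)=1000, i.e. a*b=1000 with a,b coprime.
Pairs found: (1,1000), (8,125), (125,8), (1000,1)
Total ordered pairs: 4


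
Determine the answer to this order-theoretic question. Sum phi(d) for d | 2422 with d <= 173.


Divisors of 2422 up to 173: [1, 2, 7, 14, 173]
phi values: [1, 1, 6, 6, 172]
Sum = 186


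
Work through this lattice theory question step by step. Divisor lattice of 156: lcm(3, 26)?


Join=lcm.
gcd(3,26)=1
lcm=78


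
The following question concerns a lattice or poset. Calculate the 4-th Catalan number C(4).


C(n) = C(2n, n) / (n+1).
C(8, 4) = 70
C(4) = 70 / 5 = 14


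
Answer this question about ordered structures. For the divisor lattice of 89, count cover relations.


A cover relation a -< b holds when a < b with no c strictly between.
Cover relations:
  1 -< 89
Total: 1


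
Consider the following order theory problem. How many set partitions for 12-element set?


B(n) = number of set partitions of an n-element set.
B(n) satisfies the recurrence: B(n+1) = sum_k C(n,k)*B(k).
B(12) = 4213597


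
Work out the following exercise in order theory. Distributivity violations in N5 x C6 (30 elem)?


Distributive law: a ^ (b v c) = (a ^ b) v (a ^ c).
Check all 30^3 = 27000 ordered triples (a,b,c).
  e.g. a=(b,0), b=(a,0), c=(c,0): lhs=(b,0) != rhs=(a,0)
  e.g. a=(b,0), b=(a,0), c=(c,1): lhs=(b,0) != rhs=(a,0)
Total violating triples: 432


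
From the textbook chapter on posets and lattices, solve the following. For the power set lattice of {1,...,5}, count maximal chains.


A maximal chain goes from the minimum element to a maximal element via cover relations.
Counting all min-to-max paths in the cover graph.
Total maximal chains: 120


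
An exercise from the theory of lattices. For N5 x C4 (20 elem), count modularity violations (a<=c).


Modular law: if a <= c then a v (b ^ c) = (a v b) ^ c.
Check all triples (a,b,c) with a <= c among 20 elements.
  e.g. a=(a,0), b=(c,0), c=(b,0): lhs=(a,0) != rhs=(b,0)
  e.g. a=(a,0), b=(c,1), c=(b,0): lhs=(a,0) != rhs=(b,0)
Total violating triples: 40


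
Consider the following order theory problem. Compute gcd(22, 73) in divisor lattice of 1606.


In a divisor lattice, meet = gcd (greatest common divisor).
By Euclidean algorithm or factoring: gcd(22,73) = 1


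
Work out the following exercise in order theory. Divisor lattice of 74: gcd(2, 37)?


Meet=gcd.
gcd(2,37)=1


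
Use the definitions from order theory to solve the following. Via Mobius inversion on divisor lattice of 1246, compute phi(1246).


phi(n) = n * prod_{p|n} (1 - 1/p).
Prime divisors of 1246: [2, 7, 89]
phi(1246) = 1246 * (1 - 1/2) * (1 - 1/7) * (1 - 1/89)
phi(1246) = 528


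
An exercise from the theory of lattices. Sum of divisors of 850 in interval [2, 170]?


Interval [2,170] in divisors of 850: [2, 10, 34, 170]
Sum = 216


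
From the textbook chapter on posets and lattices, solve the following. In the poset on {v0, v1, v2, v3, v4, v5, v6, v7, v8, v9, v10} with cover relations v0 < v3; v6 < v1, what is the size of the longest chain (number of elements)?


A chain is a totally ordered subset; we count the number of elements in a maximum chain.
Compute, for each element x, the size of the longest chain ending at x:
  v0: 1
  v2: 1
  v4: 1
  v5: 1
  v6: 1
  v7: 1
  ...
A maximum chain: v6 < v1
Number of elements in the longest chain: 2


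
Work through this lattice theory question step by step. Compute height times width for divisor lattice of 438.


Height = length of longest chain minus 1; width = size of largest antichain.
A maximum chain: 1 | 73 | 219 | 438  (height 3).
A maximum antichain: {2, 3, 73}  (width 3).
Product = 3 * 3 = 9


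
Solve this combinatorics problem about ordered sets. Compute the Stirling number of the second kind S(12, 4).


S(n,k) = k*S(n-1,k) + S(n-1,k-1).
S(11,4) = 145750, S(11,3) = 28501
S(12,4) = 4*145750 + 28501 = 583000 + 28501
S(12,4) = 611501


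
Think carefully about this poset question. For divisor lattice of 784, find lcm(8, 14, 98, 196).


In a divisor lattice, join = lcm (least common multiple).
Compute lcm iteratively: start with first element, then lcm(current, next).
Elements: [8, 14, 98, 196]
lcm(8,14) = 56
lcm(56,98) = 392
lcm(392,196) = 392
Final lcm = 392


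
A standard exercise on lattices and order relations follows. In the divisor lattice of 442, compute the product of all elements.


Divisors of 442: [1, 2, 13, 17, 26, 34, 221, 442]
Product = n^(d(n)/2) = 442^(8/2)
Product = 38167092496


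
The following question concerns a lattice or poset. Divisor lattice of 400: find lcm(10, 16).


In a divisor lattice, join = lcm (least common multiple).
gcd(10,16) = 2
lcm(10,16) = 10*16/gcd = 160/2 = 80


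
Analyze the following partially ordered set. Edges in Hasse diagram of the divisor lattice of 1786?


A cover relation a -< b holds when a < b with no c strictly between.
Cover relations:
  1 -< 2
  1 -< 19
  1 -< 47
  2 -< 38
  2 -< 94
  19 -< 38
  19 -< 893
  38 -< 1786
  ...4 more
Total: 12


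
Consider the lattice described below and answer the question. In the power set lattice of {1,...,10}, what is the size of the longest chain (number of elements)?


A chain is a totally ordered subset; we count the number of elements in a maximum chain.
Compute, for each element x, the size of the longest chain ending at x:
  {}: 1
  {1}: 2
  {2}: 2
  {3}: 2
  {4}: 2
  {5}: 2
  ...
A maximum chain: {} < {1} < {1,2} < {1,2,3} < {1,2,3,4} < {1,2,3,4,5} < {1,2,3,4,5,6} < {1,2,3,4,5,6,7} < {1,2,3,4,5,6,7,8} < {1,2,3,4,5,6,7,8,9} < {1,2,3,4,5,6,7,8,9,10}
Number of elements in the longest chain: 11


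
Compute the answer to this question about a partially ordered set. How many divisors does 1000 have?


Divisors of 1000: [1, 2, 4, 5, 8, 10, 20, 25, 40, 50, 100, 125, 200, 250, 500, 1000]
Count: 16


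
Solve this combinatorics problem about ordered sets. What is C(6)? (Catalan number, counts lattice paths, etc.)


C(n) = C(2n, n) / (n+1).
C(12, 6) = 924
C(6) = 924 / 7 = 132


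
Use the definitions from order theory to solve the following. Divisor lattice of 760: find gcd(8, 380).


In a divisor lattice, meet = gcd (greatest common divisor).
By Euclidean algorithm or factoring: gcd(8,380) = 4


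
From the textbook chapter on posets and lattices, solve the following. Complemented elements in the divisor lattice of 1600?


An element a is complemented if some b has a meet b = bottom, a join b = top.
a is complemented iff gcd(a, n/a)=1, i.e. a is a unitary divisor of 1600.
Complemented elements: 1, 25, 64, 1600
Count: 4


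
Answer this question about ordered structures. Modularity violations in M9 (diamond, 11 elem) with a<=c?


Modular law: if a <= c then a v (b ^ c) = (a v b) ^ c.
Check all triples (a,b,c) with a <= c among 11 elements.
This lattice is modular (diamonds M_m and their chain-products are modular).
Total violating triples: 0


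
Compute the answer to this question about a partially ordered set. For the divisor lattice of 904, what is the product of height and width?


Height = length of longest chain minus 1; width = size of largest antichain.
A maximum chain: 1 | 113 | 226 | 452 | 904  (height 4).
A maximum antichain: {2, 113}  (width 2).
Product = 4 * 2 = 8


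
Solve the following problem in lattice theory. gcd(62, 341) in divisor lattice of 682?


Meet=gcd.
gcd(62,341)=31


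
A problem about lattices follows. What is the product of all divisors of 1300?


Divisors of 1300: [1, 2, 4, 5, 10, 13, 20, 25, 26, 50, 52, 65, 100, 130, 260, 325, 650, 1300]
Product = n^(d(n)/2) = 1300^(18/2)
Product = 10604499373000000000000000000


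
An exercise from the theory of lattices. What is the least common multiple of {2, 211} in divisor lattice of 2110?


In a divisor lattice, join = lcm (least common multiple).
Compute lcm iteratively: start with first element, then lcm(current, next).
Elements: [2, 211]
lcm(2,211) = 422
Final lcm = 422


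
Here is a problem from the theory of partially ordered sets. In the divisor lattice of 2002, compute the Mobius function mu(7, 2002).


In a divisor lattice, mu(a,b) = mu(b/a) where mu is the classical Mobius function.
b/a = 2002/7 = 286
Prime factorization of 286: primes [2, 11, 13]
286 is squarefree with 3 prime factor(s), so mu(286) = (-1)^3 = -1


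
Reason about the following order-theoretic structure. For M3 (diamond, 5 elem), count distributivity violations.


Distributive law: a ^ (b v c) = (a ^ b) v (a ^ c).
Check all 5^3 = 125 ordered triples (a,b,c).
  e.g. a=a1, b=a2, c=a3: lhs=a1 != rhs=0
  e.g. a=a1, b=a3, c=a2: lhs=a1 != rhs=0
Total violating triples: 6


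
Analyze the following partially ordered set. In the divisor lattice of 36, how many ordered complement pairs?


Complement pair (a,b): a meet b = bottom, a join b = top.
Here: gcd(a,b)=1 and lcm(a,b)=36, i.e. a*b=36 with a,b coprime.
Pairs found: (1,36), (4,9), (9,4), (36,1)
Total ordered pairs: 4


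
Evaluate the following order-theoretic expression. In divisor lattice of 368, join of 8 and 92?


In a divisor lattice, join = lcm (least common multiple).
gcd(8,92) = 4
lcm(8,92) = 8*92/gcd = 736/4 = 184


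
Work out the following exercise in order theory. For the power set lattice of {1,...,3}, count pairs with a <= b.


The order relation is {(a,b) : a <= b}, reflexive so it includes (a,a).
Examples: ({},{}), ({},{1,2}), ({},{1,2,3}), ({},{1,3}), ({},{1}), ...
Total ordered pairs: 27


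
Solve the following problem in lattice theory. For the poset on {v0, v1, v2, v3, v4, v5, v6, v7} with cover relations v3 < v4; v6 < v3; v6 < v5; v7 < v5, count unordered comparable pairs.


A comparable pair {a,b} has a < b or b < a in the order.
Count unordered pairs where one element is strictly below the other.
Examples: {v3,v4}, {v3,v6}, {v4,v6}, {v5,v6}, ...
Total comparable pairs: 5


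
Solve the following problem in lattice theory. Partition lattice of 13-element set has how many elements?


B(n) = number of set partitions of an n-element set.
B(n) satisfies the recurrence: B(n+1) = sum_k C(n,k)*B(k).
B(13) = 27644437


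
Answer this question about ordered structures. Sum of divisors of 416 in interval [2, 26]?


Interval [2,26] in divisors of 416: [2, 26]
Sum = 28


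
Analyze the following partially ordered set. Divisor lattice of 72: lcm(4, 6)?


Join=lcm.
gcd(4,6)=2
lcm=12


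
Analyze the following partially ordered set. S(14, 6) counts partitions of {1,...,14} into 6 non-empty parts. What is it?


S(n,k) = k*S(n-1,k) + S(n-1,k-1).
S(13,6) = 9321312, S(13,5) = 7508501
S(14,6) = 6*9321312 + 7508501 = 55927872 + 7508501
S(14,6) = 63436373


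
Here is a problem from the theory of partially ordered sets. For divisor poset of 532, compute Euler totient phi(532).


phi(n) = n * prod_{p|n} (1 - 1/p).
Prime divisors of 532: [2, 7, 19]
phi(532) = 532 * (1 - 1/2) * (1 - 1/7) * (1 - 1/19)
phi(532) = 216


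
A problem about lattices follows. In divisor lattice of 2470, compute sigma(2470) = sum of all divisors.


sigma(n) = sum of divisors.
Divisors of 2470: [1, 2, 5, 10, 13, 19, 26, 38, 65, 95, 130, 190, 247, 494, 1235, 2470]
Sum = 5040


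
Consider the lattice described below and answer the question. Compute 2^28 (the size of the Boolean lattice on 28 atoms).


Power set = 2^n.
2^28 = 268435456


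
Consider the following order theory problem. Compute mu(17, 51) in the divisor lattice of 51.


In a divisor lattice, mu(a,b) = mu(b/a) where mu is the classical Mobius function.
b/a = 51/17 = 3
Prime factorization of 3: primes [3]
3 is squarefree with 1 prime factor(s), so mu(3) = (-1)^1 = -1


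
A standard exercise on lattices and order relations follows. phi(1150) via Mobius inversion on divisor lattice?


phi(n) = n * prod_{p|n} (1 - 1/p).
Prime divisors of 1150: [2, 5, 23]
phi(1150) = 1150 * (1 - 1/2) * (1 - 1/5) * (1 - 1/23)
phi(1150) = 440


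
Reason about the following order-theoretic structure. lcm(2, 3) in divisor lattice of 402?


Join=lcm.
gcd(2,3)=1
lcm=6


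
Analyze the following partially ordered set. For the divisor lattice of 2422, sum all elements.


sigma(n) = sum of divisors.
Divisors of 2422: [1, 2, 7, 14, 173, 346, 1211, 2422]
Sum = 4176


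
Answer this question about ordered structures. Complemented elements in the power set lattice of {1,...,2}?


An element a is complemented if some b has a meet b = bottom, a join b = top.
every subset A has complement S\A, so all elements are complemented.
Complemented elements: {}, {1}, {2}, {1,2}
Count: 4


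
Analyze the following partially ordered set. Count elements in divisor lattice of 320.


Divisors of 320: [1, 2, 4, 5, 8, 10, 16, 20, 32, 40, 64, 80, 160, 320]
Count: 14


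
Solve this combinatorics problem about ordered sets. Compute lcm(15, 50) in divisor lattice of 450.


In a divisor lattice, join = lcm (least common multiple).
gcd(15,50) = 5
lcm(15,50) = 15*50/gcd = 750/5 = 150


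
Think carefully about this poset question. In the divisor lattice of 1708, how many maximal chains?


A maximal chain goes from the minimum element to a maximal element via cover relations.
Counting all min-to-max paths in the cover graph.
Total maximal chains: 12


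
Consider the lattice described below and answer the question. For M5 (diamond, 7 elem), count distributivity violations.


Distributive law: a ^ (b v c) = (a ^ b) v (a ^ c).
Check all 7^3 = 343 ordered triples (a,b,c).
  e.g. a=a1, b=a2, c=a3: lhs=a1 != rhs=0
  e.g. a=a1, b=a2, c=a4: lhs=a1 != rhs=0
Total violating triples: 60


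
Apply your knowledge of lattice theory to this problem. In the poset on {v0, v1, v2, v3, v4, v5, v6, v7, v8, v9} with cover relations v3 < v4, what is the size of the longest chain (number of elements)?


A chain is a totally ordered subset; we count the number of elements in a maximum chain.
Compute, for each element x, the size of the longest chain ending at x:
  v0: 1
  v1: 1
  v2: 1
  v3: 1
  v5: 1
  v6: 1
  ...
A maximum chain: v3 < v4
Number of elements in the longest chain: 2


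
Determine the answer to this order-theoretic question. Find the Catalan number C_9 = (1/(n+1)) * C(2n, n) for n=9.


C(n) = C(2n, n) / (n+1).
C(18, 9) = 48620
C(9) = 48620 / 10 = 4862


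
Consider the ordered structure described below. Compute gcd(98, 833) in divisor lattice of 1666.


In a divisor lattice, meet = gcd (greatest common divisor).
By Euclidean algorithm or factoring: gcd(98,833) = 49


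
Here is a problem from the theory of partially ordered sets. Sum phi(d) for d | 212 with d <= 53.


Divisors of 212 up to 53: [1, 2, 4, 53]
phi values: [1, 1, 2, 52]
Sum = 56


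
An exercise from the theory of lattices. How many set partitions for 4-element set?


B(n) = number of set partitions of an n-element set.
B(n) satisfies the recurrence: B(n+1) = sum_k C(n,k)*B(k).
B(4) = 15


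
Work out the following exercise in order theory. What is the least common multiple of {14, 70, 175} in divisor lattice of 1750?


In a divisor lattice, join = lcm (least common multiple).
Compute lcm iteratively: start with first element, then lcm(current, next).
Elements: [14, 70, 175]
lcm(14,70) = 70
lcm(70,175) = 350
Final lcm = 350


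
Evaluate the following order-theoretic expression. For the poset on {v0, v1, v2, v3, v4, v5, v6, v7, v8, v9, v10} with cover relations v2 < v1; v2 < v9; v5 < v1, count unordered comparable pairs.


A comparable pair {a,b} has a < b or b < a in the order.
Count unordered pairs where one element is strictly below the other.
Examples: {v1,v2}, {v1,v5}, {v2,v9}
Total comparable pairs: 3


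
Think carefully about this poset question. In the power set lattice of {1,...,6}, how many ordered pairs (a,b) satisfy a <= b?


The order relation is {(a,b) : a <= b}, reflexive so it includes (a,a).
Examples: ({},{}), ({},{1,2}), ({},{1,2,3}), ({},{1,2,3,4}), ({},{1,2,3,4,5}), ...
Total ordered pairs: 729


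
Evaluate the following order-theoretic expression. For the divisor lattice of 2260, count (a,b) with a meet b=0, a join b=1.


Complement pair (a,b): a meet b = bottom, a join b = top.
Here: gcd(a,b)=1 and lcm(a,b)=2260, i.e. a*b=2260 with a,b coprime.
Pairs found: (1,2260), (4,565), (5,452), (20,113), ... (4 more)
Total ordered pairs: 8


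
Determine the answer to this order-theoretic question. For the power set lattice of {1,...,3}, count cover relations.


A cover relation a -< b holds when a < b with no c strictly between.
Cover relations:
  {} -< {1}
  {} -< {2}
  {} -< {3}
  {1} -< {1,2}
  {1} -< {1,3}
  {2} -< {1,2}
  {2} -< {2,3}
  {3} -< {1,3}
  ...4 more
Total: 12


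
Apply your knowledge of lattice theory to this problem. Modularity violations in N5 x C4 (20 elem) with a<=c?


Modular law: if a <= c then a v (b ^ c) = (a v b) ^ c.
Check all triples (a,b,c) with a <= c among 20 elements.
  e.g. a=(a,0), b=(c,0), c=(b,0): lhs=(a,0) != rhs=(b,0)
  e.g. a=(a,0), b=(c,1), c=(b,0): lhs=(a,0) != rhs=(b,0)
Total violating triples: 40


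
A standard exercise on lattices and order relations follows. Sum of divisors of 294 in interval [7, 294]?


Interval [7,294] in divisors of 294: [7, 14, 21, 42, 49, 98, 147, 294]
Sum = 672


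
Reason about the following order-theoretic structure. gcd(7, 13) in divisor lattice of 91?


Meet=gcd.
gcd(7,13)=1


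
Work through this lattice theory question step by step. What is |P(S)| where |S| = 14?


Power set = 2^n.
2^14 = 16384


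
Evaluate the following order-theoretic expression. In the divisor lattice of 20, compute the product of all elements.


Divisors of 20: [1, 2, 4, 5, 10, 20]
Product = n^(d(n)/2) = 20^(6/2)
Product = 8000


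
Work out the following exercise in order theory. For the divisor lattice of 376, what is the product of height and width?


Height = length of longest chain minus 1; width = size of largest antichain.
A maximum chain: 1 | 47 | 94 | 188 | 376  (height 4).
A maximum antichain: {2, 47}  (width 2).
Product = 4 * 2 = 8


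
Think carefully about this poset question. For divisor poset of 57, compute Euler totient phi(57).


phi(n) = n * prod_{p|n} (1 - 1/p).
Prime divisors of 57: [3, 19]
phi(57) = 57 * (1 - 1/3) * (1 - 1/19)
phi(57) = 36


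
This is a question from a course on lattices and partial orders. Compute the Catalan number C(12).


C(n) = C(2n, n) / (n+1).
C(24, 12) = 2704156
C(12) = 2704156 / 13 = 208012


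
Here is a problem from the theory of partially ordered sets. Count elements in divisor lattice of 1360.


Divisors of 1360: [1, 2, 4, 5, 8, 10, 16, 17, 20, 34, 40, 68, 80, 85, 136, 170, 272, 340, 680, 1360]
Count: 20


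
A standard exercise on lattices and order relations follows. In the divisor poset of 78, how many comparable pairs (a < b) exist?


A comparable pair {a,b} has a < b or b < a in the order.
Count unordered pairs where one element is strictly below the other.
Examples: {1,2}, {1,3}, {1,6}, {1,13}, ...
Total comparable pairs: 19


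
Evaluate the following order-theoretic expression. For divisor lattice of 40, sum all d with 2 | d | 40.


Interval [2,40] in divisors of 40: [2, 4, 8, 10, 20, 40]
Sum = 84


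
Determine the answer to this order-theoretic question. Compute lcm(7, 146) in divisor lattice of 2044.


In a divisor lattice, join = lcm (least common multiple).
gcd(7,146) = 1
lcm(7,146) = 7*146/gcd = 1022/1 = 1022


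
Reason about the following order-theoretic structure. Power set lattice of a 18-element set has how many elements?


Power set = 2^n.
2^18 = 262144


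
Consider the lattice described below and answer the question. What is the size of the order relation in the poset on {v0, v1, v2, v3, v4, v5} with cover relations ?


The order relation is {(a,b) : a <= b}, reflexive so it includes (a,a).
Examples: (v0,v0), (v1,v1), (v2,v2), (v3,v3), (v4,v4), ...
Total ordered pairs: 6


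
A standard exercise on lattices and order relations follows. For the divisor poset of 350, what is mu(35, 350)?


In a divisor lattice, mu(a,b) = mu(b/a) where mu is the classical Mobius function.
b/a = 350/35 = 10
Prime factorization of 10: primes [2, 5]
10 is squarefree with 2 prime factor(s), so mu(10) = (-1)^2 = 1


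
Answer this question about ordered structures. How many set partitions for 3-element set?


B(n) = number of set partitions of an n-element set.
B(n) satisfies the recurrence: B(n+1) = sum_k C(n,k)*B(k).
B(3) = 5


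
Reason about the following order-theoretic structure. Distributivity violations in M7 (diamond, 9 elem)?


Distributive law: a ^ (b v c) = (a ^ b) v (a ^ c).
Check all 9^3 = 729 ordered triples (a,b,c).
  e.g. a=a1, b=a2, c=a3: lhs=a1 != rhs=0
  e.g. a=a1, b=a2, c=a4: lhs=a1 != rhs=0
Total violating triples: 210


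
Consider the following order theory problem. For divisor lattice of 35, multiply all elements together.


Divisors of 35: [1, 5, 7, 35]
Product = n^(d(n)/2) = 35^(4/2)
Product = 1225


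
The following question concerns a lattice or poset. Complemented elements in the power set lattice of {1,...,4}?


An element a is complemented if some b has a meet b = bottom, a join b = top.
every subset A has complement S\A, so all elements are complemented.
Complemented elements: {}, {1}, {2}, {3}, {4}, {1,2}, ... (10 more)
Count: 16


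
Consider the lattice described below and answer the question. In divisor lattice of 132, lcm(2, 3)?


Join=lcm.
gcd(2,3)=1
lcm=6


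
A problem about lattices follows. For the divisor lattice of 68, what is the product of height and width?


Height = length of longest chain minus 1; width = size of largest antichain.
A maximum chain: 1 | 17 | 34 | 68  (height 3).
A maximum antichain: {2, 17}  (width 2).
Product = 3 * 2 = 6


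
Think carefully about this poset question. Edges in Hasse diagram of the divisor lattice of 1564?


A cover relation a -< b holds when a < b with no c strictly between.
Cover relations:
  1 -< 2
  1 -< 17
  1 -< 23
  2 -< 4
  2 -< 34
  2 -< 46
  4 -< 68
  4 -< 92
  ...12 more
Total: 20


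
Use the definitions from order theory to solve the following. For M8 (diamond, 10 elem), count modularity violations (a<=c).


Modular law: if a <= c then a v (b ^ c) = (a v b) ^ c.
Check all triples (a,b,c) with a <= c among 10 elements.
This lattice is modular (diamonds M_m and their chain-products are modular).
Total violating triples: 0


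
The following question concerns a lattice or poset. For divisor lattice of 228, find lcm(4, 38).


In a divisor lattice, join = lcm (least common multiple).
Compute lcm iteratively: start with first element, then lcm(current, next).
Elements: [4, 38]
lcm(4,38) = 76
Final lcm = 76


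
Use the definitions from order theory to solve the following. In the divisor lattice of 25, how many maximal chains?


A maximal chain goes from the minimum element to a maximal element via cover relations.
Counting all min-to-max paths in the cover graph.
Total maximal chains: 1
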